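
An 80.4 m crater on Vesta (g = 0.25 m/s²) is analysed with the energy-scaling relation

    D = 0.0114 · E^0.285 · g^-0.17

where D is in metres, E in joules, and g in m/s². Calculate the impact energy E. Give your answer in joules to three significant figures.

Rearranging: E = [D / (0.0114 · g^-0.17)]^(1/0.285).
g^-0.17 = 0.25^-0.17 = 1.266
D / (0.0114 × 1.266) = 80.4 / (0.01443) = 5.572 × 10^3
E = (5.572 × 10^3)^3.5088 = 1.393 × 10^13 J

E ≈ 1.39 × 10^13 J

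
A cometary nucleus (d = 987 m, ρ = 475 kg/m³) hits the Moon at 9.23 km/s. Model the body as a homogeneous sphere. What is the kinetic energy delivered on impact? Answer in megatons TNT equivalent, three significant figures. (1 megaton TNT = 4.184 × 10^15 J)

E ≈ 2430 Mt TNT

v = 9230 m/s.
Mass m = (π/6) ρ d³ = (π/6) × 475 × (987)³ = 2.391 × 10^11 kg
E = ½ m v² = 0.5 × 2.391 × 10^11 × (9230)² = 1.018 × 10^19 J
   = 1.018 × 10^19 / 4.184×10^15 = 2433 Mt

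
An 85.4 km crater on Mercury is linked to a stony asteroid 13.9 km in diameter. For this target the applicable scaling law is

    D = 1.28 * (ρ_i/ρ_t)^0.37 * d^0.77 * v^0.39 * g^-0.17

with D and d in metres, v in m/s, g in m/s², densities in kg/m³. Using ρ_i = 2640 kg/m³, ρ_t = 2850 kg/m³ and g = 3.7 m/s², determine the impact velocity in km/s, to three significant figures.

Rearranging for v: v = [D / (1.28 · (2640/2850)^0.37 · 13900^0.77 · 3.7^-0.17)]^(1/0.39).
D = 85400 m.
(2640/2850)^0.37 = 0.9721
13900^0.77 = 1549
3.7^-0.17 = 0.8006
Denominator = 1.28 × 0.9721 × 1549 × 0.8006 = 1543
D / 1543 = 85400 / 1543 = 55.35
v = 55.35^(1/0.39) = 55.35^2.5641 = 29480 m/s

v ≈ 29.5 km/s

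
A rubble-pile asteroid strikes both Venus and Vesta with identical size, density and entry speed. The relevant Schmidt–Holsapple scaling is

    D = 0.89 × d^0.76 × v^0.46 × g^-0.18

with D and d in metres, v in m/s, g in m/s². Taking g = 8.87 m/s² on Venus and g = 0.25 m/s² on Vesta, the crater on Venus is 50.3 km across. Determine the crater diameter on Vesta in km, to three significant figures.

All impactor-dependent factors cancel in the ratio, leaving D_Vesta/D_Venus = (g_Vesta/g_Venus)^-0.18.
(0.25/8.87)^-0.18 = 0.02818^-0.18 = 1.901
D_Vesta = 1.901 × 50.3 km = 95.6 km

D ≈ 95.6 km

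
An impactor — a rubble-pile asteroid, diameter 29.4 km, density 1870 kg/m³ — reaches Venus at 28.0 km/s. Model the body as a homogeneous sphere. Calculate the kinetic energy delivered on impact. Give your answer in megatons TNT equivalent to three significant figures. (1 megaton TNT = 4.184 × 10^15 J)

d = 29400 m; v = 28000 m/s.
Mass m = (π/6) ρ d³ = (π/6) × 1870 × (29400)³ = 2.488 × 10^16 kg
E = ½ m v² = 0.5 × 2.488 × 10^16 × (28000)² = 9.753 × 10^24 J
   = 9.753 × 10^24 / 4.184×10^15 = 2.331 × 10^9 Mt

E ≈ 2.33 × 10^9 Mt TNT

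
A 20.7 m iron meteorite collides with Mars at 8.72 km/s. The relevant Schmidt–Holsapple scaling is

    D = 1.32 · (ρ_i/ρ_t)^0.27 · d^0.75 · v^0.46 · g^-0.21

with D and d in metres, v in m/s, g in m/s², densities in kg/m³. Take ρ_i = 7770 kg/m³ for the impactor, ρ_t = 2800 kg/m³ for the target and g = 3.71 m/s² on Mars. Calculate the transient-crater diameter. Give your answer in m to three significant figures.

D ≈ 832 m

In SI units: v = 8720 m/s.
(ρ_i/ρ_t)^0.27 = (7770/2800)^0.27 = 1.317
d^0.75 = 20.7^0.75 = 9.705
v^0.46 = 8720^0.46 = 64.96
g^-0.21 = 3.71^-0.21 = 0.7593
D = 1.32 × 1.317 × 9.705 × 64.96 × 0.7593 = 832.2 m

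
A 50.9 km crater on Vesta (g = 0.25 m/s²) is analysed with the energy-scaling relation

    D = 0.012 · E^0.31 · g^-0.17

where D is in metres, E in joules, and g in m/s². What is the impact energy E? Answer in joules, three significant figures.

Rearranging: E = [D / (0.012 · g^-0.17)]^(1/0.31).
D = 50900 m.
g^-0.17 = 0.25^-0.17 = 1.266
D / (0.012 × 1.266) = 50900 / (0.01519) = 3.351 × 10^6
E = (3.351 × 10^6)^3.2258 = 1.119 × 10^21 J

E ≈ 1.12 × 10^21 J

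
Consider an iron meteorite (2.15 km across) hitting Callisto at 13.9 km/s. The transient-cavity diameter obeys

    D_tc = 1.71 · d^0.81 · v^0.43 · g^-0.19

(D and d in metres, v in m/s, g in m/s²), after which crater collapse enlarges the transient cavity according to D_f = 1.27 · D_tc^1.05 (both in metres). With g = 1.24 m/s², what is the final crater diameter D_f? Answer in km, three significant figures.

In SI: d = 2150 m, v = 13900 m/s.
d^0.81 = 2150^0.81 = 500.4
v^0.43 = 13900^0.43 = 60.46
g^-0.19 = 1.24^-0.19 = 0.9600
D_tc = 1.71 × 500.4 × 60.46 × 0.9600 = 49670 m
D_f = 1.27 × (49670)^1.05 = 1.083 × 10^5 m
     = 108.3 km

D_f ≈ 108 km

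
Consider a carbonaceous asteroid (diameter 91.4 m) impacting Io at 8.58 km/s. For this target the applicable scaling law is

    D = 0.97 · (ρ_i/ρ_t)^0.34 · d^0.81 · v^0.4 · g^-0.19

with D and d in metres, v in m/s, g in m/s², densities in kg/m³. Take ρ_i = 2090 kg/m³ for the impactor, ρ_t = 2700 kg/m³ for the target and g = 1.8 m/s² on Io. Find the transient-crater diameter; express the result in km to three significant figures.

D ≈ 1.15 km

In SI units: v = 8580 m/s.
(ρ_i/ρ_t)^0.34 = (2090/2700)^0.34 = 0.9166
d^0.81 = 91.4^0.81 = 38.76
v^0.4 = 8580^0.4 = 37.45
g^-0.19 = 1.8^-0.19 = 0.8943
D = 0.97 × 0.9166 × 38.76 × 37.45 × 0.8943 = 1154 m
   = 1.154 km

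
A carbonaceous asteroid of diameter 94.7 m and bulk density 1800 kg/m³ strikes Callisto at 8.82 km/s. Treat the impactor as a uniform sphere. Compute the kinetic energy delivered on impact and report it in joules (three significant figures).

v = 8820 m/s.
Mass m = (π/6) ρ d³ = (π/6) × 1800 × (94.7)³ = 8.004 × 10^8 kg
E = ½ m v² = 0.5 × 8.004 × 10^8 × (8820)² = 3.113 × 10^16 J

E ≈ 3.11 × 10^16 J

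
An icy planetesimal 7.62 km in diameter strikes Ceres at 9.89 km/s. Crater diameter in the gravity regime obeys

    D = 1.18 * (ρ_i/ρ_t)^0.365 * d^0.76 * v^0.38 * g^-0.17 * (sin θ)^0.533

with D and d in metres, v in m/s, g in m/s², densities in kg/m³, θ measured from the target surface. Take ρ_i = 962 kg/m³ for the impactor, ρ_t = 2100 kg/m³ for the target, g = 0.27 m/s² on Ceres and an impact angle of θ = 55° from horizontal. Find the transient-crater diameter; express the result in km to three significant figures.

In SI units: d = 7620 m, v = 9890 m/s.
(ρ_i/ρ_t)^0.365 = (962/2100)^0.365 = 0.7521
d^0.76 = 7620^0.76 = 891.8
v^0.38 = 9890^0.38 = 32.97
g^-0.17 = 0.27^-0.17 = 1.249
(sin 55°)^0.533 = 0.8192^0.533 = 0.8992
D = 1.18 × 0.7521 × 891.8 × 32.97 × 1.249 × 0.8992 = 29306 m
   = 29.31 km

D ≈ 29.3 km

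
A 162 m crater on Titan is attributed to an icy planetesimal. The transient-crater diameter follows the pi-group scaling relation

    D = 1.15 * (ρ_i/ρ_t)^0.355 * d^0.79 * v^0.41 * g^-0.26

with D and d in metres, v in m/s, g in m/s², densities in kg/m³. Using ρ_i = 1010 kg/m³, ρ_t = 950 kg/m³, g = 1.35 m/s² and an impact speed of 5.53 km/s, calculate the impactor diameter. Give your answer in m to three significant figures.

Rearranging for d: d = [D / (1.15 · (1010/950)^0.355 · 5530^0.41 · 1.35^-0.26)]^(1/0.79).
(1010/950)^0.355 = 1.022
5530^0.41 = 34.24
1.35^-0.26 = 0.9249
Denominator = 1.15 × 1.022 × 34.24 × 0.9249 = 37.22
D / 37.22 = 162 / 37.22 = 4.352
d = 4.352^(1/0.79) = 4.352^1.2658 = 6.434 m

d ≈ 6.43 m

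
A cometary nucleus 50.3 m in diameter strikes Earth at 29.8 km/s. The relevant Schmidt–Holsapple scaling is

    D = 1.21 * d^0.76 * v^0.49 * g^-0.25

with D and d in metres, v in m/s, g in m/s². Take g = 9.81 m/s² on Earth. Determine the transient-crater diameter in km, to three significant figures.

In SI units: v = 29800 m/s.
d^0.76 = 50.3^0.76 = 19.64
v^0.49 = 29800^0.49 = 155.7
g^-0.25 = 9.81^-0.25 = 0.5650
D = 1.21 × 19.64 × 155.7 × 0.5650 = 2091 m
   = 2.091 km

D ≈ 2.09 km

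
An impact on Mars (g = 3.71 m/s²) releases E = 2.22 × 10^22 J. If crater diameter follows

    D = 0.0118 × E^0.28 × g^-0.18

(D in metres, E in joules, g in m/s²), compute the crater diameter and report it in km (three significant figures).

D ≈ 16.8 km

E^0.28 = (2.22 × 10^22)^0.28 = 1.807 × 10^6
g^-0.18 = 3.71^-0.18 = 0.7898
D = 0.0118 × 1.807 × 10^6 × 0.7898 = 16841 m
   = 16.84 km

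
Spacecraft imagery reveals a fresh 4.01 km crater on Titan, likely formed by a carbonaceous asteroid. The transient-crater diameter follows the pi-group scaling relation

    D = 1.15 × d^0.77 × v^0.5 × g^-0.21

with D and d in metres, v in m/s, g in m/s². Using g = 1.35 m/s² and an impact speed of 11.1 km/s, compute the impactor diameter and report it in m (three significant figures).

d ≈ 102 m

Rearranging for d: d = [D / (1.15 · 11100^0.5 · 1.35^-0.21)]^(1/0.77).
D = 4010 m.
11100^0.5 = 105.4
1.35^-0.21 = 0.9389
Denominator = 1.15 × 105.4 × 0.9389 = 113.8
D / 113.8 = 4010 / 113.8 = 35.24
d = 35.24^(1/0.77) = 35.24^1.2987 = 102.1 m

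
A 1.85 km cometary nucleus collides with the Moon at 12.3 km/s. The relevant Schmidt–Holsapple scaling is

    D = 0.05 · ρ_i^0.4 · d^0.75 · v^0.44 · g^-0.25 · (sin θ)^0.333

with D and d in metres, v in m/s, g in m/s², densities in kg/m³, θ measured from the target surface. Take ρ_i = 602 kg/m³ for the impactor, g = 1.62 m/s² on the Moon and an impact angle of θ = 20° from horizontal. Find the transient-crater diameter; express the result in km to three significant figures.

D ≈ 7.13 km

In SI units: d = 1850 m, v = 12300 m/s.
ρ_i^0.4 = 602^0.4 = 12.94
d^0.75 = 1850^0.75 = 282.1
v^0.44 = 12300^0.44 = 63.03
g^-0.25 = 1.62^-0.25 = 0.8864
(sin 20°)^0.333 = 0.3420^0.333 = 0.6996
D = 0.05 × 12.94 × 282.1 × 63.03 × 0.8864 × 0.6996 = 7134 m
   = 7.134 km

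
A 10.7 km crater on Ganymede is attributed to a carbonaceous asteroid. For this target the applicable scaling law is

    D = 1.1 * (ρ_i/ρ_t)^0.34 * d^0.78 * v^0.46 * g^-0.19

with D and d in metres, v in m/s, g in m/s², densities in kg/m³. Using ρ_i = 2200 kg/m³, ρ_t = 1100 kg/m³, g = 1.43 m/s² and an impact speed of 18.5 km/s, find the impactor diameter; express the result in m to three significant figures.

d ≈ 318 m

Rearranging for d: d = [D / (1.1 · (2200/1100)^0.34 · 18500^0.46 · 1.43^-0.19)]^(1/0.78).
D = 10700 m.
(2200/1100)^0.34 = 1.266
18500^0.46 = 91.81
1.43^-0.19 = 0.9343
Denominator = 1.1 × 1.266 × 91.81 × 0.9343 = 119.5
D / 119.5 = 10700 / 119.5 = 89.54
d = 89.54^(1/0.78) = 89.54^1.2821 = 318.2 m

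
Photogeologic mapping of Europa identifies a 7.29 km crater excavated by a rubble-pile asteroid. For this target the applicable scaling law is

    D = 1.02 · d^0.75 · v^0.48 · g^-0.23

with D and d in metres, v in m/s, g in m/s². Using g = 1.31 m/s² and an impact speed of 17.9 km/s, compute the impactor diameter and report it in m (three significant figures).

d ≈ 284 m

Rearranging for d: d = [D / (1.02 · 17900^0.48 · 1.31^-0.23)]^(1/0.75).
D = 7290 m.
17900^0.48 = 110.0
1.31^-0.23 = 0.9398
Denominator = 1.02 × 110.0 × 0.9398 = 105.4
D / 105.4 = 7290 / 105.4 = 69.17
d = 69.17^(1/0.75) = 69.17^1.3333 = 283.9 m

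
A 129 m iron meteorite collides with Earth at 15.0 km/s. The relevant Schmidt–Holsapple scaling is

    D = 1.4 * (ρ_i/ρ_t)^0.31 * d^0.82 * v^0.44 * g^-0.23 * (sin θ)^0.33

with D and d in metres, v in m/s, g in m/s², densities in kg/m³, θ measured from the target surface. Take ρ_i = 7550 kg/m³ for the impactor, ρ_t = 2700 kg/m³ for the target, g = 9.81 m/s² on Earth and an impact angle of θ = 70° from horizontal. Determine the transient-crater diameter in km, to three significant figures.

In SI units: v = 15000 m/s.
(ρ_i/ρ_t)^0.31 = (7550/2700)^0.31 = 1.375
d^0.82 = 129^0.82 = 53.79
v^0.44 = 15000^0.44 = 68.78
g^-0.23 = 9.81^-0.23 = 0.5914
(sin 70°)^0.33 = 0.9397^0.33 = 0.9797
D = 1.4 × 1.375 × 53.79 × 68.78 × 0.5914 × 0.9797 = 4126 m
   = 4.126 km

D ≈ 4.13 km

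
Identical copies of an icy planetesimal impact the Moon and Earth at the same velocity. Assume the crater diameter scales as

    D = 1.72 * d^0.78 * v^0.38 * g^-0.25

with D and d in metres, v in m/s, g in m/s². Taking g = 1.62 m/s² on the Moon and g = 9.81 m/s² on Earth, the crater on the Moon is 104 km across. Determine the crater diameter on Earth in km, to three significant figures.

D ≈ 66.3 km

All impactor-dependent factors cancel in the ratio, leaving D_Earth/D_Moon = (g_Earth/g_Moon)^-0.25.
(9.81/1.62)^-0.25 = 6.056^-0.25 = 0.6375
D_Earth = 0.6375 × 104 km = 66.3 km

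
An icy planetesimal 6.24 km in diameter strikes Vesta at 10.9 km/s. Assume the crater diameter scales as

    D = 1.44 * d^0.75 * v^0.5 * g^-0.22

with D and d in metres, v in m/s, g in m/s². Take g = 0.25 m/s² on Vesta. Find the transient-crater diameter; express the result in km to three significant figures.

In SI units: d = 6240 m, v = 10900 m/s.
d^0.75 = 6240^0.75 = 702.1
v^0.5 = 10900^0.5 = 104.4
g^-0.22 = 0.25^-0.22 = 1.357
D = 1.44 × 702.1 × 104.4 × 1.357 = 1.432 × 10^5 m
   = 143.2 km

D ≈ 143 km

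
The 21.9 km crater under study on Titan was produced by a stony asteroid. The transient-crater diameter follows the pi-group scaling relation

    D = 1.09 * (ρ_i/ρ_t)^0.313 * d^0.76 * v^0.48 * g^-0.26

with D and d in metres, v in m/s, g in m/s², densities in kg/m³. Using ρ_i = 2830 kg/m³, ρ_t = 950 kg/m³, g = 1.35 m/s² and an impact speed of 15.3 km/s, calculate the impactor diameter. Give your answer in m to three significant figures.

d ≈ 738 m

Rearranging for d: d = [D / (1.09 · (2830/950)^0.313 · 15300^0.48 · 1.35^-0.26)]^(1/0.76).
D = 21900 m.
(2830/950)^0.313 = 1.407
15300^0.48 = 102.0
1.35^-0.26 = 0.9249
Denominator = 1.09 × 1.407 × 102.0 × 0.9249 = 144.7
D / 144.7 = 21900 / 144.7 = 151.3
d = 151.3^(1/0.76) = 151.3^1.3158 = 738.3 m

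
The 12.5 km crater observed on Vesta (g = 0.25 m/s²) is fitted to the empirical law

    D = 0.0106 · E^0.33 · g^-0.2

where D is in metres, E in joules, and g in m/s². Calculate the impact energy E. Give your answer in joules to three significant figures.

Rearranging: E = [D / (0.0106 · g^-0.2)]^(1/0.33).
D = 12500 m.
g^-0.2 = 0.25^-0.2 = 1.320
D / (0.0106 × 1.320) = 12500 / (0.01399) = 8.935 × 10^5
E = (8.935 × 10^5)^3.0303 = 1.080 × 10^18 J

E ≈ 1.08 × 10^18 J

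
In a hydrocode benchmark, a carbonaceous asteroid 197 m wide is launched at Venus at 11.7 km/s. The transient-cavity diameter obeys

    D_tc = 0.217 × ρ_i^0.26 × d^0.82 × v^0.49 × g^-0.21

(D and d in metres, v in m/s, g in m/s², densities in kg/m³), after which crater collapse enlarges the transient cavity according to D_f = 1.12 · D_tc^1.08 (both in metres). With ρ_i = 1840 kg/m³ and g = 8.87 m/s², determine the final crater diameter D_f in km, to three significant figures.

D_f ≈ 16.6 km

v = 11700 m/s.
ρ_i^0.26 = 1840^0.26 = 7.061
d^0.82 = 197^0.82 = 76.11
v^0.49 = 11700^0.49 = 98.49
g^-0.21 = 8.87^-0.21 = 0.6323
D_tc = 0.217 × 7.061 × 76.11 × 98.49 × 0.6323 = 7262 m
D_f = 1.12 × (7262)^1.08 = 16564 m
     = 16.56 km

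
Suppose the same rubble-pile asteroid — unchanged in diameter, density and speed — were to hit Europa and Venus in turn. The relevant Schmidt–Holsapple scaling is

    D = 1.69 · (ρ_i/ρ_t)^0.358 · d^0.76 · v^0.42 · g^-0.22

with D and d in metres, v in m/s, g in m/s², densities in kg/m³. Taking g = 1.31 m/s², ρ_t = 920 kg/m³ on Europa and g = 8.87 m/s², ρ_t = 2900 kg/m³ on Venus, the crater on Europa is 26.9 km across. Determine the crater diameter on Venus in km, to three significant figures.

The impactor-only factors (d, v, ρ_i) cancel in the ratio, leaving D_Venus/D_Europa = (g_Venus/g_Europa)^-0.22 · (ρ_t,Europa/ρ_t,Venus)^0.358.
(8.87/1.31)^-0.22 = 6.771^-0.22 = 0.6565
(920/2900)^0.358 = 0.3172^0.358 = 0.6629
Ratio = 0.6565 × 0.6629 = 0.4352
D_Venus = 0.4352 × 26.9 km = 11.7 km

D ≈ 11.7 km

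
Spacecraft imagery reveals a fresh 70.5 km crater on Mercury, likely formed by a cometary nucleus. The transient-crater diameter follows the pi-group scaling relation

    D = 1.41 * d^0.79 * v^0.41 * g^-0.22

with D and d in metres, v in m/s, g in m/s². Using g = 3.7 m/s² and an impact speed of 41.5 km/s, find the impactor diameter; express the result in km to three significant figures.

Rearranging for d: d = [D / (1.41 · 41500^0.41 · 3.7^-0.22)]^(1/0.79).
D = 70500 m.
41500^0.41 = 78.23
3.7^-0.22 = 0.7499
Denominator = 1.41 × 78.23 × 0.7499 = 82.72
D / 82.72 = 70500 / 82.72 = 852.3
d = 852.3^(1/0.79) = 852.3^1.2658 = 5123 m

d ≈ 5.12 km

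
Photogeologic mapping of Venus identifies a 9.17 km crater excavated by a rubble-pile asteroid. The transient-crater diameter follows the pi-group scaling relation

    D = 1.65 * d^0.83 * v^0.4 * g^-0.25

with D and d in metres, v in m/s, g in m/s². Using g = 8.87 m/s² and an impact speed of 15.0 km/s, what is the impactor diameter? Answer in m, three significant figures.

Rearranging for d: d = [D / (1.65 · 15000^0.4 · 8.87^-0.25)]^(1/0.83).
D = 9170 m.
15000^0.4 = 46.82
8.87^-0.25 = 0.5795
Denominator = 1.65 × 46.82 × 0.5795 = 44.77
D / 44.77 = 9170 / 44.77 = 204.8
d = 204.8^(1/0.83) = 204.8^1.2048 = 609.1 m

d ≈ 609 m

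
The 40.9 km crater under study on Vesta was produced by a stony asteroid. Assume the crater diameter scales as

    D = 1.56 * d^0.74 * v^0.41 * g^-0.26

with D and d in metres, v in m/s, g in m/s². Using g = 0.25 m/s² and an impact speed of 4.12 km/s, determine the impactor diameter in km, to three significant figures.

d ≈ 5.71 km

Rearranging for d: d = [D / (1.56 · 4120^0.41 · 0.25^-0.26)]^(1/0.74).
D = 40900 m.
4120^0.41 = 30.35
0.25^-0.26 = 1.434
Denominator = 1.56 × 30.35 × 1.434 = 67.89
D / 67.89 = 40900 / 67.89 = 602.4
d = 602.4^(1/0.74) = 602.4^1.3514 = 5711 m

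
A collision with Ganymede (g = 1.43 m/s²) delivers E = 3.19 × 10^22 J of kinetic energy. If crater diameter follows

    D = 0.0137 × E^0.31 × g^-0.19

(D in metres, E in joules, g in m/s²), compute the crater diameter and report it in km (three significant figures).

E^0.31 = (3.19 × 10^22)^0.31 = 9.466 × 10^6
g^-0.19 = 1.43^-0.19 = 0.9343
D = 0.0137 × 9.466 × 10^6 × 0.9343 = 1.212 × 10^5 m
   = 121.2 km

D ≈ 121 km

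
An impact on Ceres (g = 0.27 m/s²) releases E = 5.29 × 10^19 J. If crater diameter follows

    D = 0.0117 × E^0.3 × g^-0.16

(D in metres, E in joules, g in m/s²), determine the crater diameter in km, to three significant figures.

E^0.3 = (5.29 × 10^19)^0.3 = 8.261 × 10^5
g^-0.16 = 0.27^-0.16 = 1.233
D = 0.0117 × 8.261 × 10^5 × 1.233 = 11917 m
   = 11.92 km

D ≈ 11.9 km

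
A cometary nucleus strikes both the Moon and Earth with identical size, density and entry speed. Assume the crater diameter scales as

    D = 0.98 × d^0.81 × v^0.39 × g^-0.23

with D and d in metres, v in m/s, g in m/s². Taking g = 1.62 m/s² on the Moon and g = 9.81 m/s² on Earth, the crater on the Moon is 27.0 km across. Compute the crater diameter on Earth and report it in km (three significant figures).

All impactor-dependent factors cancel in the ratio, leaving D_Earth/D_Moon = (g_Earth/g_Moon)^-0.23.
(9.81/1.62)^-0.23 = 6.056^-0.23 = 0.6608
D_Earth = 0.6608 × 27.0 km = 17.8 km

D ≈ 17.8 km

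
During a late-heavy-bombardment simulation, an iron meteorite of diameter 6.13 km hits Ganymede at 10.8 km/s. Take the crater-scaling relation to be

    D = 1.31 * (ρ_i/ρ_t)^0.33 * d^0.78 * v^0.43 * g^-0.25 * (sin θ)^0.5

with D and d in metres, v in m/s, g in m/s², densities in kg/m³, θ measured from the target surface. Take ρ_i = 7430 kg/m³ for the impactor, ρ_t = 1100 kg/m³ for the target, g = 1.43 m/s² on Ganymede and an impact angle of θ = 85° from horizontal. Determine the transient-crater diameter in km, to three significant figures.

In SI units: d = 6130 m, v = 10800 m/s.
(ρ_i/ρ_t)^0.33 = (7430/1100)^0.33 = 1.878
d^0.78 = 6130^0.78 = 900.0
v^0.43 = 10800^0.43 = 54.25
g^-0.25 = 1.43^-0.25 = 0.9145
(sin 85°)^0.5 = 0.9962^0.5 = 0.9981
D = 1.31 × 1.878 × 900.0 × 54.25 × 0.9145 × 0.9981 = 1.096 × 10^5 m
   = 109.6 km

D ≈ 110 km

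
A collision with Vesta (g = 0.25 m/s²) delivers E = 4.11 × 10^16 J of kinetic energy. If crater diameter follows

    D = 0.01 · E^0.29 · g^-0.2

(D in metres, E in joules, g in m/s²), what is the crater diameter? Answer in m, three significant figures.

E^0.29 = (4.11 × 10^16)^0.29 = 6.577 × 10^4
g^-0.2 = 0.25^-0.2 = 1.320
D = 0.01 × 6.577 × 10^4 × 1.320 = 868.2 m

D ≈ 868 m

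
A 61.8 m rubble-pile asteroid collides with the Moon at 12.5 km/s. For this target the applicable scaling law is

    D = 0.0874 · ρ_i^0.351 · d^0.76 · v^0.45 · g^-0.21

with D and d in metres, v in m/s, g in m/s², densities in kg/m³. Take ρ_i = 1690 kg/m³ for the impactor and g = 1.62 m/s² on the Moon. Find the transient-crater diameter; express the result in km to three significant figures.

D ≈ 1.72 km

In SI units: v = 12500 m/s.
ρ_i^0.351 = 1690^0.351 = 13.58
d^0.76 = 61.8^0.76 = 22.97
v^0.45 = 12500^0.45 = 69.76
g^-0.21 = 1.62^-0.21 = 0.9037
D = 0.0874 × 13.58 × 22.97 × 69.76 × 0.9037 = 1719 m
   = 1.719 km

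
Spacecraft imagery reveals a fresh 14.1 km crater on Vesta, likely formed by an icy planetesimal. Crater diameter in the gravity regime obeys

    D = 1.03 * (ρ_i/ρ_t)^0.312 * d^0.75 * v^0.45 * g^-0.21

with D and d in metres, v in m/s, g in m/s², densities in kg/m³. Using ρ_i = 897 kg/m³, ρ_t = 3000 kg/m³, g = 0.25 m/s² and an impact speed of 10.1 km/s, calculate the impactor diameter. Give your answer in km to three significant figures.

d ≈ 1.45 km

Rearranging for d: d = [D / (1.03 · (897/3000)^0.312 · 10100^0.45 · 0.25^-0.21)]^(1/0.75).
D = 14100 m.
(897/3000)^0.312 = 0.6861
10100^0.45 = 63.38
0.25^-0.21 = 1.338
Denominator = 1.03 × 0.6861 × 63.38 × 1.338 = 59.93
D / 59.93 = 14100 / 59.93 = 235.3
d = 235.3^(1/0.75) = 235.3^1.3333 = 1452 m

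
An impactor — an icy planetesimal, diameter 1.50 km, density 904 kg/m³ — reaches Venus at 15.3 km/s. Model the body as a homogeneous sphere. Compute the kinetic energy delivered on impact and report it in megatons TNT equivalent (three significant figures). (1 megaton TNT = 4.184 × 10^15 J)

E ≈ 44700 Mt TNT

d = 1500 m; v = 15300 m/s.
Mass m = (π/6) ρ d³ = (π/6) × 904 × (1500)³ = 1.597 × 10^12 kg
E = ½ m v² = 0.5 × 1.597 × 10^12 × (15300)² = 1.869 × 10^20 J
   = 1.869 × 10^20 / 4.184×10^15 = 44670 Mt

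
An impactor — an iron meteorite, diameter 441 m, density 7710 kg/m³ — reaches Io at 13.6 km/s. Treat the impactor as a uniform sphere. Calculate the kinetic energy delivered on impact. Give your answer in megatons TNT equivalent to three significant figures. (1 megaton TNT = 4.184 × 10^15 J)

E ≈ 7650 Mt TNT

v = 13600 m/s.
Mass m = (π/6) ρ d³ = (π/6) × 7710 × (441)³ = 3.462 × 10^11 kg
E = ½ m v² = 0.5 × 3.462 × 10^11 × (13600)² = 3.202 × 10^19 J
   = 3.202 × 10^19 / 4.184×10^15 = 7653 Mt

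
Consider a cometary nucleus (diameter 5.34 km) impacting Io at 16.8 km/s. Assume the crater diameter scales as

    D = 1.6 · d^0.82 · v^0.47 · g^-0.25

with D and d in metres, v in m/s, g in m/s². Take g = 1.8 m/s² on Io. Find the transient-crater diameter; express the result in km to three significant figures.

In SI units: d = 5340 m, v = 16800 m/s.
d^0.82 = 5340^0.82 = 1139
v^0.47 = 16800^0.47 = 96.80
g^-0.25 = 1.8^-0.25 = 0.8633
D = 1.6 × 1139 × 96.80 × 0.8633 = 1.523 × 10^5 m
   = 152.3 km

D ≈ 152 km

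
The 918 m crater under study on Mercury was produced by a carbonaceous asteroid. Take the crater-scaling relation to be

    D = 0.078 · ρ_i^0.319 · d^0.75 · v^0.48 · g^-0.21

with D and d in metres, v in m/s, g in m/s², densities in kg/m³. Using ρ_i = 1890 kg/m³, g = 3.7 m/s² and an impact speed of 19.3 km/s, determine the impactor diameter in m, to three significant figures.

Rearranging for d: d = [D / (0.078 · 1890^0.319 · 19300^0.48 · 3.7^-0.21)]^(1/0.75).
1890^0.319 = 11.10
19300^0.48 = 114.0
3.7^-0.21 = 0.7598
Denominator = 0.078 × 11.10 × 114.0 × 0.7598 = 74.99
D / 74.99 = 918 / 74.99 = 12.24
d = 12.24^(1/0.75) = 12.24^1.3333 = 28.21 m

d ≈ 28.2 m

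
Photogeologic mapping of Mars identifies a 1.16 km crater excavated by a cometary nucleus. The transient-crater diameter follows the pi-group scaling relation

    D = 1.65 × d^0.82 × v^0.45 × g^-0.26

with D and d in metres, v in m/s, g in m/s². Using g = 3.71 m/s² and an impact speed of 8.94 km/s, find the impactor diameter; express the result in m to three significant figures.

Rearranging for d: d = [D / (1.65 · 8940^0.45 · 3.71^-0.26)]^(1/0.82).
D = 1160 m.
8940^0.45 = 59.99
3.71^-0.26 = 0.7112
Denominator = 1.65 × 59.99 × 0.7112 = 70.40
D / 70.40 = 1160 / 70.40 = 16.48
d = 16.48^(1/0.82) = 16.48^1.2195 = 30.48 m

d ≈ 30.5 m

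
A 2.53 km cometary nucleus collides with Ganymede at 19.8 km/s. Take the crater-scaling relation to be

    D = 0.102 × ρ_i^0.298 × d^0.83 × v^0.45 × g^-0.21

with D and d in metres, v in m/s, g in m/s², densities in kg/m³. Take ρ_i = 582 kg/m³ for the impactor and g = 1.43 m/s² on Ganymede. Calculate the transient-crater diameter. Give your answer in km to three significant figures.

In SI units: d = 2530 m, v = 19800 m/s.
ρ_i^0.298 = 582^0.298 = 6.667
d^0.83 = 2530^0.83 = 667.7
v^0.45 = 19800^0.45 = 85.80
g^-0.21 = 1.43^-0.21 = 0.9276
D = 0.102 × 6.667 × 667.7 × 85.80 × 0.9276 = 36138 m
   = 36.14 km

D ≈ 36.1 km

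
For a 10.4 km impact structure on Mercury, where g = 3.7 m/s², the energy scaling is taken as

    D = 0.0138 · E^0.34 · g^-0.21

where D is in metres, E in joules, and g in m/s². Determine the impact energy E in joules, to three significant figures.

Rearranging: E = [D / (0.0138 · g^-0.21)]^(1/0.34).
D = 10400 m.
g^-0.21 = 3.7^-0.21 = 0.7598
D / (0.0138 × 0.7598) = 10400 / (0.01049) = 9.914 × 10^5
E = (9.914 × 10^5)^2.9412 = 4.327 × 10^17 J

E ≈ 4.33 × 10^17 J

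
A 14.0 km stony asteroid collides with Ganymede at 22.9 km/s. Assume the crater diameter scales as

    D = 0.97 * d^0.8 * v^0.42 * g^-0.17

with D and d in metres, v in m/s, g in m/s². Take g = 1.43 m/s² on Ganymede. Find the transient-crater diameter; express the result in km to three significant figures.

In SI units: d = 14000 m, v = 22900 m/s.
d^0.8 = 14000^0.8 = 2074
v^0.42 = 22900^0.42 = 67.78
g^-0.17 = 1.43^-0.17 = 0.9410
D = 0.97 × 2074 × 67.78 × 0.9410 = 1.283 × 10^5 m
   = 128.3 km

D ≈ 128 km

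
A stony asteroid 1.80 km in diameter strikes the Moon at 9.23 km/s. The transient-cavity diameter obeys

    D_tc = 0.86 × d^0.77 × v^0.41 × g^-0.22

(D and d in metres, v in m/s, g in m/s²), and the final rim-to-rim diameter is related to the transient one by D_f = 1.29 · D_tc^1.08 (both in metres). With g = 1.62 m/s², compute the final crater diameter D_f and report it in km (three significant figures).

D_f ≈ 28.4 km

In SI: d = 1800 m, v = 9230 m/s.
d^0.77 = 1800^0.77 = 321.0
v^0.41 = 9230^0.41 = 42.24
g^-0.22 = 1.62^-0.22 = 0.8993
D_tc = 0.86 × 321.0 × 42.24 × 0.8993 = 10490 m
D_f = 1.29 × (10490)^1.08 = 28381 m
     = 28.38 km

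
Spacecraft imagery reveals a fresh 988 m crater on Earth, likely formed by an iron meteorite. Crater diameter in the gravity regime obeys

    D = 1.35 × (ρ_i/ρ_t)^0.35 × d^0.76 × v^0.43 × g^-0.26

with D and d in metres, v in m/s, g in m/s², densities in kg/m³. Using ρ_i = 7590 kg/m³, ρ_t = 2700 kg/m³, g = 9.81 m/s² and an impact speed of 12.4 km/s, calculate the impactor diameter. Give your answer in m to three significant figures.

d ≈ 38.5 m

Rearranging for d: d = [D / (1.35 · (7590/2700)^0.35 · 12400^0.43 · 9.81^-0.26)]^(1/0.76).
(7590/2700)^0.35 = 1.436
12400^0.43 = 57.57
9.81^-0.26 = 0.5523
Denominator = 1.35 × 1.436 × 57.57 × 0.5523 = 61.64
D / 61.64 = 988 / 61.64 = 16.03
d = 16.03^(1/0.76) = 16.03^1.3158 = 38.50 m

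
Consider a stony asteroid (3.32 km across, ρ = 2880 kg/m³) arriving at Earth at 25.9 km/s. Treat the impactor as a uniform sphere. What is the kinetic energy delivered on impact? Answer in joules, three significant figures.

d = 3320 m; v = 25900 m/s.
Mass m = (π/6) ρ d³ = (π/6) × 2880 × (3320)³ = 5.518 × 10^13 kg
E = ½ m v² = 0.5 × 5.518 × 10^13 × (25900)² = 1.851 × 10^22 J

E ≈ 1.85 × 10^22 J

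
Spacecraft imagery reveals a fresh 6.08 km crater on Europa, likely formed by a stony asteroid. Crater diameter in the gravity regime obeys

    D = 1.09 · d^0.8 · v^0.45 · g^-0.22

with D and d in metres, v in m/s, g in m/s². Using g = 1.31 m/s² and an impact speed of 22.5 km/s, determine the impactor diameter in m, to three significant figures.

Rearranging for d: d = [D / (1.09 · 22500^0.45 · 1.31^-0.22)]^(1/0.8).
D = 6080 m.
22500^0.45 = 90.88
1.31^-0.22 = 0.9423
Denominator = 1.09 × 90.88 × 0.9423 = 93.34
D / 93.34 = 6080 / 93.34 = 65.14
d = 65.14^(1/0.8) = 65.14^1.25 = 185.1 m

d ≈ 185 m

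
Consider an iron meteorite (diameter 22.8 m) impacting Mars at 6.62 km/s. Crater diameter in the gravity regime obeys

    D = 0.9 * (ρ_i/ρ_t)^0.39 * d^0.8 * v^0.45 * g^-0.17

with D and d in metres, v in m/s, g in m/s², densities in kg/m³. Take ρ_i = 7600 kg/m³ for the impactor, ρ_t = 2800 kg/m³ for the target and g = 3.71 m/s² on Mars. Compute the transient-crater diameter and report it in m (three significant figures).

D ≈ 680 m

In SI units: v = 6620 m/s.
(ρ_i/ρ_t)^0.39 = (7600/2800)^0.39 = 1.476
d^0.8 = 22.8^0.8 = 12.20
v^0.45 = 6620^0.45 = 52.41
g^-0.17 = 3.71^-0.17 = 0.8002
D = 0.9 × 1.476 × 12.20 × 52.41 × 0.8002 = 679.7 m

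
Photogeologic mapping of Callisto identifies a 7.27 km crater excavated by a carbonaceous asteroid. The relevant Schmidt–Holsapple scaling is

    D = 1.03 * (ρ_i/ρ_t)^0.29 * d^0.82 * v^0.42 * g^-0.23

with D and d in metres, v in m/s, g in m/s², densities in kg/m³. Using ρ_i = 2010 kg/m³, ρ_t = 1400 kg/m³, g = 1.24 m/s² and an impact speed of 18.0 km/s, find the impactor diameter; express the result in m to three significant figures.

d ≈ 305 m

Rearranging for d: d = [D / (1.03 · (2010/1400)^0.29 · 18000^0.42 · 1.24^-0.23)]^(1/0.82).
D = 7270 m.
(2010/1400)^0.29 = 1.111
18000^0.42 = 61.27
1.24^-0.23 = 0.9517
Denominator = 1.03 × 1.111 × 61.27 × 0.9517 = 66.73
D / 66.73 = 7270 / 66.73 = 108.9
d = 108.9^(1/0.82) = 108.9^1.2195 = 304.9 m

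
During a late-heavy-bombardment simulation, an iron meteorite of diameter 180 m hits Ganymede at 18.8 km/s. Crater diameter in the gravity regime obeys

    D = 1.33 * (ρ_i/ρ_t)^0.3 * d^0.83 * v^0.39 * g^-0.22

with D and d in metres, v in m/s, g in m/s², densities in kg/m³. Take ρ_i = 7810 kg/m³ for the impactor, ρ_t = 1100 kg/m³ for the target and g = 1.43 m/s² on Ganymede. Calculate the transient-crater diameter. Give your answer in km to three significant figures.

D ≈ 7.65 km

In SI units: v = 18800 m/s.
(ρ_i/ρ_t)^0.3 = (7810/1100)^0.3 = 1.800
d^0.83 = 180^0.83 = 74.45
v^0.39 = 18800^0.39 = 46.44
g^-0.22 = 1.43^-0.22 = 0.9243
D = 1.33 × 1.800 × 74.45 × 46.44 × 0.9243 = 7651 m
   = 7.651 km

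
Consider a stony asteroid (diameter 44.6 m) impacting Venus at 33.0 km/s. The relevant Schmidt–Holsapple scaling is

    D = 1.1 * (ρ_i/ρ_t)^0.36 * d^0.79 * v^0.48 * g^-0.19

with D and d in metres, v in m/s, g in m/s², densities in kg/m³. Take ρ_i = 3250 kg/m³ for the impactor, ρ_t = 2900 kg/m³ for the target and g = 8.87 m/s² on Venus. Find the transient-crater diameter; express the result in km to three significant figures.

In SI units: v = 33000 m/s.
(ρ_i/ρ_t)^0.36 = (3250/2900)^0.36 = 1.042
d^0.79 = 44.6^0.79 = 20.09
v^0.48 = 33000^0.48 = 147.5
g^-0.19 = 8.87^-0.19 = 0.6605
D = 1.1 × 1.042 × 20.09 × 147.5 × 0.6605 = 2243 m
   = 2.243 km

D ≈ 2.24 km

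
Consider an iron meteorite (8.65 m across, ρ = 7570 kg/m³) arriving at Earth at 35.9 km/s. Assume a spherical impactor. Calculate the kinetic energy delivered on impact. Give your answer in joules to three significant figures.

v = 35900 m/s.
Mass m = (π/6) ρ d³ = (π/6) × 7570 × (8.65)³ = 2.565 × 10^6 kg
E = ½ m v² = 0.5 × 2.565 × 10^6 × (35900)² = 1.653 × 10^15 J

E ≈ 1.65 × 10^15 J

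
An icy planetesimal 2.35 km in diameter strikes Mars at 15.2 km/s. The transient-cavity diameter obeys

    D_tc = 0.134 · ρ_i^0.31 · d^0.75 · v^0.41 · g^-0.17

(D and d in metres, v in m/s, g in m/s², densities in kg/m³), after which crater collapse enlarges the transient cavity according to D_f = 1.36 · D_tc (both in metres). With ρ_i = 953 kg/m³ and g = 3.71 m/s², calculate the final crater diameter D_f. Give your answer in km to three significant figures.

D_f ≈ 21.4 km

In SI: d = 2350 m, v = 15200 m/s.
ρ_i^0.31 = 953^0.31 = 8.385
d^0.75 = 2350^0.75 = 337.5
v^0.41 = 15200^0.41 = 51.83
g^-0.17 = 3.71^-0.17 = 0.8002
D_tc = 0.134 × 8.385 × 337.5 × 51.83 × 0.8002 = 15730 m
D_f = 1.36 × 15730 = 21393 m
     = 21.39 km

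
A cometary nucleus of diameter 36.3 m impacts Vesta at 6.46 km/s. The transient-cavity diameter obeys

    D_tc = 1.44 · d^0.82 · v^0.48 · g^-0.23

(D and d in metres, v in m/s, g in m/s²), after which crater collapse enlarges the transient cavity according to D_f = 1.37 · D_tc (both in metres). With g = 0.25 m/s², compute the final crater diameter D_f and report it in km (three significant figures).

D_f ≈ 3.48 km

v = 6460 m/s.
d^0.82 = 36.3^0.82 = 19.02
v^0.48 = 6460^0.48 = 67.44
g^-0.23 = 0.25^-0.23 = 1.376
D_tc = 1.44 × 19.02 × 67.44 × 1.376 = 2542 m
D_f = 1.37 × 2542 = 3483 m
     = 3.483 km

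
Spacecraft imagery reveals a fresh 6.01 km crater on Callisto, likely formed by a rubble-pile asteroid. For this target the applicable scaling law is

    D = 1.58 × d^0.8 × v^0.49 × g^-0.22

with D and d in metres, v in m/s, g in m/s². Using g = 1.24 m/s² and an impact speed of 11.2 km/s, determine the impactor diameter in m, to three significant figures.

d ≈ 105 m

Rearranging for d: d = [D / (1.58 · 11200^0.49 · 1.24^-0.22)]^(1/0.8).
D = 6010 m.
11200^0.49 = 96.41
1.24^-0.22 = 0.9538
Denominator = 1.58 × 96.41 × 0.9538 = 145.3
D / 145.3 = 6010 / 145.3 = 41.36
d = 41.36^(1/0.8) = 41.36^1.25 = 104.9 m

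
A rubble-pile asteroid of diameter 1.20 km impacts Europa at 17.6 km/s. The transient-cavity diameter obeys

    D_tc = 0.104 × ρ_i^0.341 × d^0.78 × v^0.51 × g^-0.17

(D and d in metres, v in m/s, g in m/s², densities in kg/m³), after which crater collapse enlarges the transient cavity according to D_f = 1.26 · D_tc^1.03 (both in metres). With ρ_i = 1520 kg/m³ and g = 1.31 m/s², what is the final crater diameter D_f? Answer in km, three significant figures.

In SI: d = 1200 m, v = 17600 m/s.
ρ_i^0.341 = 1520^0.341 = 12.16
d^0.78 = 1200^0.78 = 252.2
v^0.51 = 17600^0.51 = 146.3
g^-0.17 = 1.31^-0.17 = 0.9551
D_tc = 0.104 × 12.16 × 252.2 × 146.3 × 0.9551 = 44570 m
D_f = 1.26 × (44570)^1.03 = 77426 m
     = 77.43 km

D_f ≈ 77.4 km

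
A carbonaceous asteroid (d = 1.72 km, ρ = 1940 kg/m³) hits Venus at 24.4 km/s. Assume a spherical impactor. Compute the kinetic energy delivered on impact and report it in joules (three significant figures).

E ≈ 1.54 × 10^21 J

d = 1720 m; v = 24400 m/s.
Mass m = (π/6) ρ d³ = (π/6) × 1940 × (1720)³ = 5.169 × 10^12 kg
E = ½ m v² = 0.5 × 5.169 × 10^12 × (24400)² = 1.539 × 10^21 J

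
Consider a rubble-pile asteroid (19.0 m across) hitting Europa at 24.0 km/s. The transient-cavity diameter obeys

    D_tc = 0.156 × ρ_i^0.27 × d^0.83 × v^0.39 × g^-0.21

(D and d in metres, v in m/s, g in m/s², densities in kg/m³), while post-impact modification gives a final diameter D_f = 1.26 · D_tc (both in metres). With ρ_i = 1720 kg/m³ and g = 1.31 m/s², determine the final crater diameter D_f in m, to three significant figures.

v = 24000 m/s.
ρ_i^0.27 = 1720^0.27 = 7.475
d^0.83 = 19^0.83 = 11.52
v^0.39 = 24000^0.39 = 51.08
g^-0.21 = 1.31^-0.21 = 0.9449
D_tc = 0.156 × 7.475 × 11.52 × 51.08 × 0.9449 = 648.4 m
D_f = 1.26 × 648.4 = 817.0 m

D_f ≈ 817 m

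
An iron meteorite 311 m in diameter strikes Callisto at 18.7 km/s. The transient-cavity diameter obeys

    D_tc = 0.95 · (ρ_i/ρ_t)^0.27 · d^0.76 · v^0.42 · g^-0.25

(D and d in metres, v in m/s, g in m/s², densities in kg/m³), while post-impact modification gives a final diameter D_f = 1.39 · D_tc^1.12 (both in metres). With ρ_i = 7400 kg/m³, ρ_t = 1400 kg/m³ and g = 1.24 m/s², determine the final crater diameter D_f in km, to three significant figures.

D_f ≈ 27.7 km

v = 18700 m/s.
(ρ_i/ρ_t)^0.27 = (7400/1400)^0.27 = 1.568
d^0.76 = 311^0.76 = 78.43
v^0.42 = 18700^0.42 = 62.25
g^-0.25 = 1.24^-0.25 = 0.9476
D_tc = 0.95 × 1.568 × 78.43 × 62.25 × 0.9476 = 6892 m
D_f = 1.39 × (6892)^1.12 = 27667 m
     = 27.67 km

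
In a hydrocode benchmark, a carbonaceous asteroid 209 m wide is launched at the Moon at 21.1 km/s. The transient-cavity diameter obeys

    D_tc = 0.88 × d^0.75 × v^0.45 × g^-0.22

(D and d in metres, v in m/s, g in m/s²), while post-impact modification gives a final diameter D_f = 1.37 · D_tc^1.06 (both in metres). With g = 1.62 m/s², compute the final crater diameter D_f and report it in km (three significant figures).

v = 21100 m/s.
d^0.75 = 209^0.75 = 54.97
v^0.45 = 21100^0.45 = 88.29
g^-0.22 = 1.62^-0.22 = 0.8993
D_tc = 0.88 × 54.97 × 88.29 × 0.8993 = 3841 m
D_f = 1.37 × (3841)^1.06 = 8634 m
     = 8.634 km

D_f ≈ 8.63 km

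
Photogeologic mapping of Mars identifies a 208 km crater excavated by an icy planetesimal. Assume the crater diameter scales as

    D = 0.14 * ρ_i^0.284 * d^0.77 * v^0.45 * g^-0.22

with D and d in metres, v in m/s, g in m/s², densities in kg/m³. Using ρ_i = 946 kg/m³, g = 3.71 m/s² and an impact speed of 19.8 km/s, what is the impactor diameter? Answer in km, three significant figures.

d ≈ 37.1 km

Rearranging for d: d = [D / (0.14 · 946^0.284 · 19800^0.45 · 3.71^-0.22)]^(1/0.77).
D = 208000 m.
946^0.284 = 7.001
19800^0.45 = 85.80
3.71^-0.22 = 0.7494
Denominator = 0.14 × 7.001 × 85.80 × 0.7494 = 63.02
D / 63.02 = 208000 / 63.02 = 3301
d = 3301^(1/0.77) = 3301^1.2987 = 37125 m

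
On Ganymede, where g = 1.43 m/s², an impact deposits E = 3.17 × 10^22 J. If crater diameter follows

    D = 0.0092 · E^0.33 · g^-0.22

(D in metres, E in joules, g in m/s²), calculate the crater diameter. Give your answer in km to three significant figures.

E^0.33 = (3.17 × 10^22)^0.33 = 2.663 × 10^7
g^-0.22 = 1.43^-0.22 = 0.9243
D = 0.0092 × 2.663 × 10^7 × 0.9243 = 2.264 × 10^5 m
   = 226.4 km

D ≈ 226 km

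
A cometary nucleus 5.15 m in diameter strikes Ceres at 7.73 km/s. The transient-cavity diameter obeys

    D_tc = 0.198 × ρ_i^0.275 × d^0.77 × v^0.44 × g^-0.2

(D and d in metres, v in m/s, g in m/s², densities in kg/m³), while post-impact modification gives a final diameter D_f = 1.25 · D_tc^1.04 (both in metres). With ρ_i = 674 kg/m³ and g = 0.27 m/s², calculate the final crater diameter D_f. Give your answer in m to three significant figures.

D_f ≈ 438 m

v = 7730 m/s.
ρ_i^0.275 = 674^0.275 = 5.996
d^0.77 = 5.15^0.77 = 3.533
v^0.44 = 7730^0.44 = 51.38
g^-0.2 = 0.27^-0.2 = 1.299
D_tc = 0.198 × 5.996 × 3.533 × 51.38 × 1.299 = 279.9 m
D_f = 1.25 × (279.9)^1.04 = 438.3 m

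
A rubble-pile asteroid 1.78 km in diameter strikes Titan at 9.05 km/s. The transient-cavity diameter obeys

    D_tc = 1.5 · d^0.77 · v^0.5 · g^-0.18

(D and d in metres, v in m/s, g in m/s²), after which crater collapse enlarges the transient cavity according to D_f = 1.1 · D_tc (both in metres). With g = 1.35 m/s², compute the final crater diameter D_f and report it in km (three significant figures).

D_f ≈ 47.3 km

In SI: d = 1780 m, v = 9050 m/s.
d^0.77 = 1780^0.77 = 318.3
v^0.5 = 9050^0.5 = 95.13
g^-0.18 = 1.35^-0.18 = 0.9474
D_tc = 1.5 × 318.3 × 95.13 × 0.9474 = 43030 m
D_f = 1.1 × 43030 = 47333 m
     = 47.33 km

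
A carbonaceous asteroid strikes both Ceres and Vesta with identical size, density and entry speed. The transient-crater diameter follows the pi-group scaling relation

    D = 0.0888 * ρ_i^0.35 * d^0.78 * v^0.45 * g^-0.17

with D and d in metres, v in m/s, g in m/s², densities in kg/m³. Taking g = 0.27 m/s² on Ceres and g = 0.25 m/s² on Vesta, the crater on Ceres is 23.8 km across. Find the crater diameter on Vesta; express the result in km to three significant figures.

D ≈ 24.1 km

All impactor-dependent factors cancel in the ratio, leaving D_Vesta/D_Ceres = (g_Vesta/g_Ceres)^-0.17.
(0.25/0.27)^-0.17 = 0.9259^-0.17 = 1.013
D_Vesta = 1.013 × 23.8 km = 24.1 km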